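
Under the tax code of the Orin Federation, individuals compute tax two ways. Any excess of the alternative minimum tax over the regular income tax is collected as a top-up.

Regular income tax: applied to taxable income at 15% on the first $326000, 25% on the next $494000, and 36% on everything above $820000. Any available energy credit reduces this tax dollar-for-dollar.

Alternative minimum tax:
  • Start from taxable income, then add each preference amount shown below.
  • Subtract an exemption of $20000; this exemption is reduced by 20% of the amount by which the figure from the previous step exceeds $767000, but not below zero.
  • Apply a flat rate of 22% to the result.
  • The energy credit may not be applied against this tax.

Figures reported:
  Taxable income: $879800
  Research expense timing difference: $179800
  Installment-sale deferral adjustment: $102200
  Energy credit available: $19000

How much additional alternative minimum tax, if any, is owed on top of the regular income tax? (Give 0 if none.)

$80668

Regular income tax:
  $326000 × 15% = $48900
  $494000 × 25% = $123500
  $59800 × 36% = $21528
  → $193928
  Less energy credit $19000 → $174928

Alternative minimum tax:
  Adjusted income: $879800 + $179800 + $102200 = $1161800
  Exemption: 20% × ($1161800 − $767000) = $78960 ≥ $20000, so the exemption is fully phased out
  Base: $1161800 − $0 = $1161800
  $1161800 × 22% = $255596

Excess of alternative minimum tax over regular income tax: $255596 − $174928 = $80668.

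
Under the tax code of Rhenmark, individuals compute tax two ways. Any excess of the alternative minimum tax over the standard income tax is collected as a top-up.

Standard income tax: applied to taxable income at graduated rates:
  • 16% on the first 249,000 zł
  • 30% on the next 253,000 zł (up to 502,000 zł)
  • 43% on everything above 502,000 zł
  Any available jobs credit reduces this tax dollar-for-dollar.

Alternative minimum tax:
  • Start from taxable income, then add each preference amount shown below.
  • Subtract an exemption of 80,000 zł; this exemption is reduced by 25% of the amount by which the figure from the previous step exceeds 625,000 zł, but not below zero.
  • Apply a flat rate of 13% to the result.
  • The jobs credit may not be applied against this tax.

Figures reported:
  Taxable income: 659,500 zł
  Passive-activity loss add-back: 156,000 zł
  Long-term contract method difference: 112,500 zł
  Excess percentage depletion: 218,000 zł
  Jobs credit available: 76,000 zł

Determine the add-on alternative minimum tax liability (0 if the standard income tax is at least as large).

41,515 zł

Alternative minimum tax:
  Adjusted income: 659,500 zł + 156,000 zł + 112,500 zł + 218,000 zł = 1,146,000 zł
  Exemption: 25% × (1,146,000 zł − 625,000 zł) = 130,250 zł ≥ 80,000 zł, so the exemption is fully phased out
  Base: 1,146,000 zł − 0 zł = 1,146,000 zł
  1,146,000 zł × 13% = 148,980 zł

Standard income tax:
  249,000 zł × 16% = 39,840 zł
  253,000 zł × 30% = 75,900 zł
  157,500 zł × 43% = 67,725 zł
  → 183,465 zł
  Less jobs credit 76,000 zł → 107,465 zł

Excess of alternative minimum tax over standard income tax: 148,980 zł − 107,465 zł = 41,515 zł.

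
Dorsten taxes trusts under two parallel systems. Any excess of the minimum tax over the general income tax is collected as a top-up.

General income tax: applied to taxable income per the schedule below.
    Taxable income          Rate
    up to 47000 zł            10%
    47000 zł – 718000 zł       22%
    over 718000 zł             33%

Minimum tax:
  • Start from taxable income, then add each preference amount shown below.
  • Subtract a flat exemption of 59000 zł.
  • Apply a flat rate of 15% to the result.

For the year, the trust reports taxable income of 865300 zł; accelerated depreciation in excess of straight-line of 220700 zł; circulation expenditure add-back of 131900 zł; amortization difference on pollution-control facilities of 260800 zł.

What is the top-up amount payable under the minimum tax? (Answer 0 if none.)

General income tax:
  47000 zł × 10% = 4700 zł
  671000 zł × 22% = 147620 zł
  147300 zł × 33% = 48609 zł
  → 200929 zł

Minimum tax:
  Adjusted income: 865300 zł + 220700 zł + 131900 zł + 260800 zł = 1478700 zł
  Less exemption 59000 zł → base 1419700 zł
  1419700 zł × 15% = 212955 zł

Excess of minimum tax over general income tax: 212955 zł − 200929 zł = 12026 zł.

12026 zł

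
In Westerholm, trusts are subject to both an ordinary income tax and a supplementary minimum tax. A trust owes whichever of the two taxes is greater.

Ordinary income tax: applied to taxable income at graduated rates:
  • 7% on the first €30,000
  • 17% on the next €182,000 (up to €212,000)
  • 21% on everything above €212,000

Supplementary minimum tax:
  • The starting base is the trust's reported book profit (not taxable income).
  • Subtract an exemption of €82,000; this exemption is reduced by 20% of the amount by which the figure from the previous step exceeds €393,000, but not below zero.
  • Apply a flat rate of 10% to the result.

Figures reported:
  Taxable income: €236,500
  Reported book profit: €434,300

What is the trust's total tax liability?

Supplementary minimum tax:
  Base (reported book profit): €434,300
  Exemption: €82,000 − 20% × (€434,300 − €393,000) = €82,000 − €8,260 = €73,740
  Base: €434,300 − €73,740 = €360,560
  €360,560 × 10% = €36,056

Ordinary income tax:
  €30,000 × 7% = €2,100
  €182,000 × 17% = €30,940
  €24,500 × 21% = €5,145
  → €38,185

€38,185 > €36,056, so the ordinary income tax governs.

€38,185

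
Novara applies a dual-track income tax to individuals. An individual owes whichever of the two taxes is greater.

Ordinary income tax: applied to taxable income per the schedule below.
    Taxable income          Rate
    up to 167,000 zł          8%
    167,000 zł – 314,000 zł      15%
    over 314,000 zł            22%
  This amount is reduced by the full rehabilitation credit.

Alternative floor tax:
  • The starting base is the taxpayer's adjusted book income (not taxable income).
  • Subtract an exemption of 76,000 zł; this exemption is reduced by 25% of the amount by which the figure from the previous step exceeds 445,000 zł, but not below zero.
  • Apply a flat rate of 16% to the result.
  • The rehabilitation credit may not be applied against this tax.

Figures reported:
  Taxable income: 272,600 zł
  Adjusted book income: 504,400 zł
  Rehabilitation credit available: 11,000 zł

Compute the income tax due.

70,920 zł

Alternative floor tax:
  Base (adjusted book income): 504,400 zł
  Exemption: 76,000 zł − 25% × (504,400 zł − 445,000 zł) = 76,000 zł − 14,850 zł = 61,150 zł
  Base: 504,400 zł − 61,150 zł = 443,250 zł
  443,250 zł × 16% = 70,920 zł

Ordinary income tax:
  167,000 zł × 8% = 13,360 zł
  105,600 zł × 15% = 15,840 zł
  → 29,200 zł
  Less rehabilitation credit 11,000 zł → 18,200 zł

70,920 zł > 18,200 zł, so the alternative floor tax is the binding amount.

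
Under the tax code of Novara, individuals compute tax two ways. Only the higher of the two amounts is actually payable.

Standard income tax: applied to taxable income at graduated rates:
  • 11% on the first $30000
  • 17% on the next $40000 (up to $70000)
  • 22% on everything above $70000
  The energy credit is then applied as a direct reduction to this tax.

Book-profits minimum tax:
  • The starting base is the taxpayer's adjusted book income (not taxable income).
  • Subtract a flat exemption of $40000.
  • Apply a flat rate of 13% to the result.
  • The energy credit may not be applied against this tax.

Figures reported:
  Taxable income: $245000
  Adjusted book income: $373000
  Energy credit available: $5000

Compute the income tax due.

Book-profits minimum tax:
  Base (adjusted book income): $373000
  Less exemption $40000 → base $333000
  $333000 × 13% = $43290

Standard income tax:
  $30000 × 11% = $3300
  $40000 × 17% = $6800
  $175000 × 22% = $38500
  → $48600
  Less energy credit $5000 → $43600

$43600 > $43290, so the standard income tax governs.

$43600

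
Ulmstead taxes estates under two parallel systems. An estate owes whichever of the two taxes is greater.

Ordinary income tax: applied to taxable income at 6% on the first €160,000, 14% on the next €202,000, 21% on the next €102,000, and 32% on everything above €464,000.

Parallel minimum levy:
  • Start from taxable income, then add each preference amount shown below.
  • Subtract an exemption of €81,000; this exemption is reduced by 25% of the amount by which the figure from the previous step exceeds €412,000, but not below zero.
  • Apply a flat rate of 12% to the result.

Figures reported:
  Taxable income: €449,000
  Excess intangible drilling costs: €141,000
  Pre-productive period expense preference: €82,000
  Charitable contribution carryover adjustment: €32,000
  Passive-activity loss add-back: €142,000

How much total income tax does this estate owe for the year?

Ordinary income tax:
  €160,000 × 6% = €9,600
  €202,000 × 14% = €28,280
  €87,000 × 21% = €18,270
  → €56,150

Parallel minimum levy:
  Adjusted income: €449,000 + €141,000 + €82,000 + €32,000 + €142,000 = €846,000
  Exemption: 25% × (€846,000 − €412,000) = €108,500 ≥ €81,000, so the exemption is fully phased out
  Base: €846,000 − €0 = €846,000
  €846,000 × 12% = €101,520

€101,520 > €56,150, so the parallel minimum levy is the binding amount.

€101,520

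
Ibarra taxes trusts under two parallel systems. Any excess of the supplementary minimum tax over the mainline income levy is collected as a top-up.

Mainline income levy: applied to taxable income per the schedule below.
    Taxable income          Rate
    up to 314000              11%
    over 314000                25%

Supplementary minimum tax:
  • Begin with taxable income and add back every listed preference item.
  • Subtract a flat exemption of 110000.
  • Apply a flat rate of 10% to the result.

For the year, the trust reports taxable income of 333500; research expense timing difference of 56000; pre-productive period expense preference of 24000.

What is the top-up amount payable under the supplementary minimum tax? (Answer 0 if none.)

Supplementary minimum tax:
  Adjusted income: 333500 + 56000 + 24000 = 413500
  Less exemption 110000 → base 303500
  303500 × 10% = 30350

Mainline income levy:
  314000 × 11% = 34540
  19500 × 25% = 4875
  → 39415

30350 ≤ 39415, so no add-on is due.

0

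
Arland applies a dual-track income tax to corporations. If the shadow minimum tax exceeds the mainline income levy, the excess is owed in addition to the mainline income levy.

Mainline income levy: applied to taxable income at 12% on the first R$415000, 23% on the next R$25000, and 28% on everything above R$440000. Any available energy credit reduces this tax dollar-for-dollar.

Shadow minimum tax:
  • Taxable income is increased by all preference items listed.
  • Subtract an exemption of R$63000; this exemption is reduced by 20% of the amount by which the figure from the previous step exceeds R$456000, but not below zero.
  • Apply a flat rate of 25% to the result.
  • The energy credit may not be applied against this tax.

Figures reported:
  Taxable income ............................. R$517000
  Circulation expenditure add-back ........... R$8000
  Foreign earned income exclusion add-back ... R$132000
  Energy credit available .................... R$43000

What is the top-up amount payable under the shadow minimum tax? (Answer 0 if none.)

Mainline income levy:
  R$415000 × 12% = R$49800
  R$25000 × 23% = R$5750
  R$77000 × 28% = R$21560
  → R$77110
  Less energy credit R$43000 → R$34110

Shadow minimum tax:
  Adjusted income: R$517000 + R$8000 + R$132000 = R$657000
  Exemption: R$63000 − 20% × (R$657000 − R$456000) = R$63000 − R$40200 = R$22800
  Base: R$657000 − R$22800 = R$634200
  R$634200 × 25% = R$158550

Excess of shadow minimum tax over mainline income levy: R$158550 − R$34110 = R$124440.

R$124440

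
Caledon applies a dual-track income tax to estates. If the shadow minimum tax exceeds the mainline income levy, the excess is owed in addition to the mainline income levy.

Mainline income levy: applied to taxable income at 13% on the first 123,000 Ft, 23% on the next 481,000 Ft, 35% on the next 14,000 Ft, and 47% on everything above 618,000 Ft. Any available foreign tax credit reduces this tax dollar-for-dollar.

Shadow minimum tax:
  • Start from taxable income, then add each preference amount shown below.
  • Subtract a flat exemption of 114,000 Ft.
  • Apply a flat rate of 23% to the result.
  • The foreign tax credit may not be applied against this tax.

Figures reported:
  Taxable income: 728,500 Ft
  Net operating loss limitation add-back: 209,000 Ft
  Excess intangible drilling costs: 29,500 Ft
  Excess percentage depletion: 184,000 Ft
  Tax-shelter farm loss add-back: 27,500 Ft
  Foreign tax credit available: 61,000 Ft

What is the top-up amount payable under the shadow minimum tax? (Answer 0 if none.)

Shadow minimum tax:
  Adjusted income: 728,500 Ft + 209,000 Ft + 29,500 Ft + 184,000 Ft + 27,500 Ft = 1,178,500 Ft
  Less exemption 114,000 Ft → base 1,064,500 Ft
  1,064,500 Ft × 23% = 244,835 Ft

Mainline income levy:
  123,000 Ft × 13% = 15,990 Ft
  481,000 Ft × 23% = 110,630 Ft
  14,000 Ft × 35% = 4,900 Ft
  110,500 Ft × 47% = 51,935 Ft
  → 183,455 Ft
  Less foreign tax credit 61,000 Ft → 122,455 Ft

Excess of shadow minimum tax over mainline income levy: 244,835 Ft − 122,455 Ft = 122,380 Ft.

122,380 Ft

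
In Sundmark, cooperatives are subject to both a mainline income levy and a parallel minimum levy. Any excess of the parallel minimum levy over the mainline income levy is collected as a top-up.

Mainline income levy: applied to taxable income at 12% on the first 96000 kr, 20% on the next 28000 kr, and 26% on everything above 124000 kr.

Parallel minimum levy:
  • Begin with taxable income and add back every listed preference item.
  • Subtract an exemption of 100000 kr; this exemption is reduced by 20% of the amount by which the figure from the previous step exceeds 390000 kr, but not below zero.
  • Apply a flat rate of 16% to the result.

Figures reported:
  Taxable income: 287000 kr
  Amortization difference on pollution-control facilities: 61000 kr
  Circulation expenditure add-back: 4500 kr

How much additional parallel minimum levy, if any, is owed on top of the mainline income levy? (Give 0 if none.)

0 kr

Mainline income levy:
  96000 kr × 12% = 11520 kr
  28000 kr × 20% = 5600 kr
  163000 kr × 26% = 42380 kr
  → 59500 kr

Parallel minimum levy:
  Adjusted income: 287000 kr + 61000 kr + 4500 kr = 352500 kr
  Exemption: 352500 kr ≤ 390000 kr, so full 100000 kr applies
  Base: 352500 kr − 100000 kr = 252500 kr
  252500 kr × 16% = 40400 kr

40400 kr ≤ 59500 kr, so no add-on is due.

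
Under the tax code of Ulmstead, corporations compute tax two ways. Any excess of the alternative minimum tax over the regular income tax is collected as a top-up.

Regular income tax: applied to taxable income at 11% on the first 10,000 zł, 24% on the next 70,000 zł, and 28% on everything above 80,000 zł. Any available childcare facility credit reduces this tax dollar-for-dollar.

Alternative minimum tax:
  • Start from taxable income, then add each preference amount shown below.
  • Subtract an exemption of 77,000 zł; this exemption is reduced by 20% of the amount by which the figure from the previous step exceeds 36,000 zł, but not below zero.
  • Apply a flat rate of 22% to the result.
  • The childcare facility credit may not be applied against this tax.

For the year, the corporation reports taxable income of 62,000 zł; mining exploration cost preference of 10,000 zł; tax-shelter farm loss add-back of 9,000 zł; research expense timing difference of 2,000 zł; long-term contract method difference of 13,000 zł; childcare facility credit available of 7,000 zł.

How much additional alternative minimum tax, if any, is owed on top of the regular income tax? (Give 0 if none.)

240 zł

Regular income tax:
  10,000 zł × 11% = 1,100 zł
  52,000 zł × 24% = 12,480 zł
  → 13,580 zł
  Less childcare facility credit 7,000 zł → 6,580 zł

Alternative minimum tax:
  Adjusted income: 62,000 zł + 10,000 zł + 9,000 zł + 2,000 zł + 13,000 zł = 96,000 zł
  Exemption: 77,000 zł − 20% × (96,000 zł − 36,000 zł) = 77,000 zł − 12,000 zł = 65,000 zł
  Base: 96,000 zł − 65,000 zł = 31,000 zł
  31,000 zł × 22% = 6,820 zł

Excess of alternative minimum tax over regular income tax: 6,820 zł − 6,580 zł = 240 zł.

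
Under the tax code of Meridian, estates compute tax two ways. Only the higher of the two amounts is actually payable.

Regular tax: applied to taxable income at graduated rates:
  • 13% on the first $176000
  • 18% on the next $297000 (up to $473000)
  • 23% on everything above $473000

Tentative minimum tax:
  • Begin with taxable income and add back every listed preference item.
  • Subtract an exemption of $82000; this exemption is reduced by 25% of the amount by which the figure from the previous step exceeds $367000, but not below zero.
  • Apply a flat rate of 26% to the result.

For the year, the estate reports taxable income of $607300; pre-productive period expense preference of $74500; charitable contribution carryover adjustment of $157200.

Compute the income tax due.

$218140

Regular tax:
  $176000 × 13% = $22880
  $297000 × 18% = $53460
  $134300 × 23% = $30889
  → $107229

Tentative minimum tax:
  Adjusted income: $607300 + $74500 + $157200 = $839000
  Exemption: 25% × ($839000 − $367000) = $118000 ≥ $82000, so the exemption is fully phased out
  Base: $839000 − $0 = $839000
  $839000 × 26% = $218140

$218140 > $107229, so the tentative minimum tax is the binding amount.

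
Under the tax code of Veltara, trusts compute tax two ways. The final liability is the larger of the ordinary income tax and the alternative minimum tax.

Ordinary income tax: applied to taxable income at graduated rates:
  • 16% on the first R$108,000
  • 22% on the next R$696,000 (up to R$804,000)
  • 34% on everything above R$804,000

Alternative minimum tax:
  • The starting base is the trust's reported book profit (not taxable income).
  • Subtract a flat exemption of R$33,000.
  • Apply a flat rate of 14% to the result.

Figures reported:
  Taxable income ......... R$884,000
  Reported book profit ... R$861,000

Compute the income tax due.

Alternative minimum tax:
  Base (reported book profit): R$861,000
  Less exemption R$33,000 → base R$828,000
  R$828,000 × 14% = R$115,920

Ordinary income tax:
  R$108,000 × 16% = R$17,280
  R$696,000 × 22% = R$153,120
  R$80,000 × 34% = R$27,200
  → R$197,600

R$197,600 > R$115,920, so the ordinary income tax governs.

R$197,600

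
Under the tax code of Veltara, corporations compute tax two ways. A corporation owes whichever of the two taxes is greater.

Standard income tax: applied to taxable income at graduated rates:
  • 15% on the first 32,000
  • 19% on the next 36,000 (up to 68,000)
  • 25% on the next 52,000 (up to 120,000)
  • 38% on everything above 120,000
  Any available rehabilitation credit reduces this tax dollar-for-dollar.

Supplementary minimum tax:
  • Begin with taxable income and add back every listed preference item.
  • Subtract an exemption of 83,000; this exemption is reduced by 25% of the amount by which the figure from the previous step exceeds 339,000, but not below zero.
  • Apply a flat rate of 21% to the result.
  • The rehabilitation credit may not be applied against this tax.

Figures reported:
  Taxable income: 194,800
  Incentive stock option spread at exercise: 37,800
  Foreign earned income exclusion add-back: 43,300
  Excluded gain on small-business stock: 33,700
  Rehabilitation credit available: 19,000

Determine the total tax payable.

Standard income tax:
  32,000 × 15% = 4,800
  36,000 × 19% = 6,840
  52,000 × 25% = 13,000
  74,800 × 38% = 28,424
  → 53,064
  Less rehabilitation credit 19,000 → 34,064

Supplementary minimum tax:
  Adjusted income: 194,800 + 37,800 + 43,300 + 33,700 = 309,600
  Exemption: 309,600 ≤ 339,000, so full 83,000 applies
  Base: 309,600 − 83,000 = 226,600
  226,600 × 21% = 47,586

47,586 > 34,064, so the supplementary minimum tax is the binding amount.

47,586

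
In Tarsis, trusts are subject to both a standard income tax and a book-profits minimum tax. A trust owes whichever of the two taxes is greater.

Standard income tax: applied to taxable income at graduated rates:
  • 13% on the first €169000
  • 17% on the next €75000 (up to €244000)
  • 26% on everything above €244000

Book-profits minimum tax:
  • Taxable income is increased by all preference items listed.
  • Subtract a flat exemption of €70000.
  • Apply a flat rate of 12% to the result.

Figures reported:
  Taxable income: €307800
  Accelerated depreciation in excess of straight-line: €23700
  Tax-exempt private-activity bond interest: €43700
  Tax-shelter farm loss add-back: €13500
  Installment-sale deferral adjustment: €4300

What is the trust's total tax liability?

€51308

Standard income tax:
  €169000 × 13% = €21970
  €75000 × 17% = €12750
  €63800 × 26% = €16588
  → €51308

Book-profits minimum tax:
  Adjusted income: €307800 + €23700 + €43700 + €13500 + €4300 = €393000
  Less exemption €70000 → base €323000
  €323000 × 12% = €38760

€51308 > €38760, so the standard income tax governs.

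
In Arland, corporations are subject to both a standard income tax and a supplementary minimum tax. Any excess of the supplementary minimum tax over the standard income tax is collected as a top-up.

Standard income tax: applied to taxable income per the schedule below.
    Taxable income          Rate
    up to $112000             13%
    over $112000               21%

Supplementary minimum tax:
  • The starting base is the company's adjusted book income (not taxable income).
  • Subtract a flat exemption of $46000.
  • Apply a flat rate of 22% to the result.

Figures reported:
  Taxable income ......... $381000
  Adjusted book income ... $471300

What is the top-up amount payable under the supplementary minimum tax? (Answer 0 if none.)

Standard income tax:
  $112000 × 13% = $14560
  $269000 × 21% = $56490
  → $71050

Supplementary minimum tax:
  Base (adjusted book income): $471300
  Less exemption $46000 → base $425300
  $425300 × 22% = $93566

Excess of supplementary minimum tax over standard income tax: $93566 − $71050 = $22516.

$22516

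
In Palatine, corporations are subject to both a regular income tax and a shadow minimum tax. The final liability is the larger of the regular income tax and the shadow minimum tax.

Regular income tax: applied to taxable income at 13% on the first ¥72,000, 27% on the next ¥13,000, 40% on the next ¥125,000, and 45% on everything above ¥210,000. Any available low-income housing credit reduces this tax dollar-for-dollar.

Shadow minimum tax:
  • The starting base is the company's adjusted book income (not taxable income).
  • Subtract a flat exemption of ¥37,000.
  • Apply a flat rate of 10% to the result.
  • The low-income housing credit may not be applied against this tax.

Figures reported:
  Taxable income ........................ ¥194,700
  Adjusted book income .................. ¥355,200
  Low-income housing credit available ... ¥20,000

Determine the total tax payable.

Shadow minimum tax:
  Base (adjusted book income): ¥355,200
  Less exemption ¥37,000 → base ¥318,200
  ¥318,200 × 10% = ¥31,820

Regular income tax:
  ¥72,000 × 13% = ¥9,360
  ¥13,000 × 27% = ¥3,510
  ¥109,700 × 40% = ¥43,880
  → ¥56,750
  Less low-income housing credit ¥20,000 → ¥36,750

¥36,750 > ¥31,820, so the regular income tax governs.

¥36,750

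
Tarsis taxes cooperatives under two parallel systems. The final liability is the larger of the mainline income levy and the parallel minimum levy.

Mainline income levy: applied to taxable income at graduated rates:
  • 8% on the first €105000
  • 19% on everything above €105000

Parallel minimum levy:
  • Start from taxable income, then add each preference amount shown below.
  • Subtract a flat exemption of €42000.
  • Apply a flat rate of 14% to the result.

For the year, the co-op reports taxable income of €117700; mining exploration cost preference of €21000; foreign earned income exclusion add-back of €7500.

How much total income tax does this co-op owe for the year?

€14588

Parallel minimum levy:
  Adjusted income: €117700 + €21000 + €7500 = €146200
  Less exemption €42000 → base €104200
  €104200 × 14% = €14588

Mainline income levy:
  €105000 × 8% = €8400
  €12700 × 19% = €2413
  → €10813

€14588 > €10813, so the parallel minimum levy is the binding amount.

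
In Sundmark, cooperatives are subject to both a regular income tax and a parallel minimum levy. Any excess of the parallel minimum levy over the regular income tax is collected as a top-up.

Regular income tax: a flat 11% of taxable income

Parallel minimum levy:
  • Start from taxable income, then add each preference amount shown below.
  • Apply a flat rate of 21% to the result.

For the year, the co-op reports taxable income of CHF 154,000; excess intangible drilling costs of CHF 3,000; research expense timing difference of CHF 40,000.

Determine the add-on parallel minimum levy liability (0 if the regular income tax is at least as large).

CHF 24,430

Regular income tax:
  CHF 154,000 × 11% = CHF 16,940

Parallel minimum levy:
  Adjusted income: CHF 154,000 + CHF 3,000 + CHF 40,000 = CHF 197,000
  CHF 197,000 × 21% = CHF 41,370

Excess of parallel minimum levy over regular income tax: CHF 41,370 − CHF 16,940 = CHF 24,430.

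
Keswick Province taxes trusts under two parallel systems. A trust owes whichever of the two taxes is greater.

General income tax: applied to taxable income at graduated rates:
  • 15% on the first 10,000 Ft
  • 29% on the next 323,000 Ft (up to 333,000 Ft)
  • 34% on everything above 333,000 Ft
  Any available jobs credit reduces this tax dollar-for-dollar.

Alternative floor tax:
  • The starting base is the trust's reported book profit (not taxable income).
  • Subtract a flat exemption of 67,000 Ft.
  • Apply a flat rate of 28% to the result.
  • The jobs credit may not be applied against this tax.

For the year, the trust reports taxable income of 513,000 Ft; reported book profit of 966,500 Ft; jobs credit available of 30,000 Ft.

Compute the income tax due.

251,860 Ft

General income tax:
  10,000 Ft × 15% = 1,500 Ft
  323,000 Ft × 29% = 93,670 Ft
  180,000 Ft × 34% = 61,200 Ft
  → 156,370 Ft
  Less jobs credit 30,000 Ft → 126,370 Ft

Alternative floor tax:
  Base (reported book profit): 966,500 Ft
  Less exemption 67,000 Ft → base 899,500 Ft
  899,500 Ft × 28% = 251,860 Ft

251,860 Ft > 126,370 Ft, so the alternative floor tax is the binding amount.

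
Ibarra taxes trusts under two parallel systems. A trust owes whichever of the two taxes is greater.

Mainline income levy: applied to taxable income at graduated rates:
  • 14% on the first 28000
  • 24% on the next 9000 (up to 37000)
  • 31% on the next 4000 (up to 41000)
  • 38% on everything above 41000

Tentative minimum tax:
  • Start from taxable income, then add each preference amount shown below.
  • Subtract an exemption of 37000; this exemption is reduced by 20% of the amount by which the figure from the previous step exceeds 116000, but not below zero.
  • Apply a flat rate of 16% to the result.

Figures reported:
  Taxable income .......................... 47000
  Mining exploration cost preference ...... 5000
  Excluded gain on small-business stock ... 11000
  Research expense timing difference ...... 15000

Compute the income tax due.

Tentative minimum tax:
  Adjusted income: 47000 + 5000 + 11000 + 15000 = 78000
  Exemption: 78000 ≤ 116000, so full 37000 applies
  Base: 78000 − 37000 = 41000
  41000 × 16% = 6560

Mainline income levy:
  28000 × 14% = 3920
  9000 × 24% = 2160
  4000 × 31% = 1240
  6000 × 38% = 2280
  → 9600

9600 > 6560, so the mainline income levy governs.

9600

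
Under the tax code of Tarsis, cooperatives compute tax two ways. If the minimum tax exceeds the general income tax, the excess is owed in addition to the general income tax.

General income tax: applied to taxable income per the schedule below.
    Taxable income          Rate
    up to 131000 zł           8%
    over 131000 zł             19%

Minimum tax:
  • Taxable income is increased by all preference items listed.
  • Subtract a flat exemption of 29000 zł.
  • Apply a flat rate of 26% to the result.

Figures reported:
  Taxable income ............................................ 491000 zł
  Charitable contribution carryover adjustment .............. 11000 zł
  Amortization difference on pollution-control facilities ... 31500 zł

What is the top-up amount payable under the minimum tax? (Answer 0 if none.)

General income tax:
  131000 zł × 8% = 10480 zł
  360000 zł × 19% = 68400 zł
  → 78880 zł

Minimum tax:
  Adjusted income: 491000 zł + 11000 zł + 31500 zł = 533500 zł
  Less exemption 29000 zł → base 504500 zł
  504500 zł × 26% = 131170 zł

Excess of minimum tax over general income tax: 131170 zł − 78880 zł = 52290 zł.

52290 zł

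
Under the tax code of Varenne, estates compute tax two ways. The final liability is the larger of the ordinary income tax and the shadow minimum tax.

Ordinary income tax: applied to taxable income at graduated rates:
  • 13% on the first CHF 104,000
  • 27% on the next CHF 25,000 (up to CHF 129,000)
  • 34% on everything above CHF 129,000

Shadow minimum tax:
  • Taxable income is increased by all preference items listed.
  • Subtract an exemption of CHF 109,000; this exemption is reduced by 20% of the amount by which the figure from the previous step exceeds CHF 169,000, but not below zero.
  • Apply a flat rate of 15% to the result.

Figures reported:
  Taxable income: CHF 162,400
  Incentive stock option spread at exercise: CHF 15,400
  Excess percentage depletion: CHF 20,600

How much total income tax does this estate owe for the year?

CHF 31,626

Ordinary income tax:
  CHF 104,000 × 13% = CHF 13,520
  CHF 25,000 × 27% = CHF 6,750
  CHF 33,400 × 34% = CHF 11,356
  → CHF 31,626

Shadow minimum tax:
  Adjusted income: CHF 162,400 + CHF 15,400 + CHF 20,600 = CHF 198,400
  Exemption: CHF 109,000 − 20% × (CHF 198,400 − CHF 169,000) = CHF 109,000 − CHF 5,880 = CHF 103,120
  Base: CHF 198,400 − CHF 103,120 = CHF 95,280
  CHF 95,280 × 15% = CHF 14,292

CHF 31,626 > CHF 14,292, so the ordinary income tax governs.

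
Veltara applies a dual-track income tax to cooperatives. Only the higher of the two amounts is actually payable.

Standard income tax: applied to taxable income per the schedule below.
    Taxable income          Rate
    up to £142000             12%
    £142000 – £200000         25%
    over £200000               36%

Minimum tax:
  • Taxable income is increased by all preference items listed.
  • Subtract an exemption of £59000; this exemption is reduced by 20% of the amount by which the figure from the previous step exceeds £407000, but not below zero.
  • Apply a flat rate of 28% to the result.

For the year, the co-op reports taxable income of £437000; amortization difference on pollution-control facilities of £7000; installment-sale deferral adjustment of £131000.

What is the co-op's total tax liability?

Minimum tax:
  Adjusted income: £437000 + £7000 + £131000 = £575000
  Exemption: £59000 − 20% × (£575000 − £407000) = £59000 − £33600 = £25400
  Base: £575000 − £25400 = £549600
  £549600 × 28% = £153888

Standard income tax:
  £142000 × 12% = £17040
  £58000 × 25% = £14500
  £237000 × 36% = £85320
  → £116860

£153888 > £116860, so the minimum tax is the binding amount.

£153888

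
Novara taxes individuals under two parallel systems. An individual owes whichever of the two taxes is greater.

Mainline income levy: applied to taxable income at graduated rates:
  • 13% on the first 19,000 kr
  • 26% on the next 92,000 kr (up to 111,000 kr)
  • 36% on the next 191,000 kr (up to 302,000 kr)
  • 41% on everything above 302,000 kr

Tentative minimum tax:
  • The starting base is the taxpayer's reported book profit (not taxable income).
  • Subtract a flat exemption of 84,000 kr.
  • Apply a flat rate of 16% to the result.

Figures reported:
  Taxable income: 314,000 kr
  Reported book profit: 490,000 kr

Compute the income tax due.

100,070 kr

Tentative minimum tax:
  Base (reported book profit): 490,000 kr
  Less exemption 84,000 kr → base 406,000 kr
  406,000 kr × 16% = 64,960 kr

Mainline income levy:
  19,000 kr × 13% = 2,470 kr
  92,000 kr × 26% = 23,920 kr
  191,000 kr × 36% = 68,760 kr
  12,000 kr × 41% = 4,920 kr
  → 100,070 kr

100,070 kr > 64,960 kr, so the mainline income levy governs.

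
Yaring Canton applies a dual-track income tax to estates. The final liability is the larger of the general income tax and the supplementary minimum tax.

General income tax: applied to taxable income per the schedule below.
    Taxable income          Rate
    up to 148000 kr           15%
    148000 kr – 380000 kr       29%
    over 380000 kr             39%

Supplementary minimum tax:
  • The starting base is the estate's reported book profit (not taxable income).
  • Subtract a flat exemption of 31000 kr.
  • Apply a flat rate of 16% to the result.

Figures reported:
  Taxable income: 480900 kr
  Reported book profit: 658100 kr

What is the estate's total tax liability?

128831 kr

Supplementary minimum tax:
  Base (reported book profit): 658100 kr
  Less exemption 31000 kr → base 627100 kr
  627100 kr × 16% = 100336 kr

General income tax:
  148000 kr × 15% = 22200 kr
  232000 kr × 29% = 67280 kr
  100900 kr × 39% = 39351 kr
  → 128831 kr

128831 kr > 100336 kr, so the general income tax governs.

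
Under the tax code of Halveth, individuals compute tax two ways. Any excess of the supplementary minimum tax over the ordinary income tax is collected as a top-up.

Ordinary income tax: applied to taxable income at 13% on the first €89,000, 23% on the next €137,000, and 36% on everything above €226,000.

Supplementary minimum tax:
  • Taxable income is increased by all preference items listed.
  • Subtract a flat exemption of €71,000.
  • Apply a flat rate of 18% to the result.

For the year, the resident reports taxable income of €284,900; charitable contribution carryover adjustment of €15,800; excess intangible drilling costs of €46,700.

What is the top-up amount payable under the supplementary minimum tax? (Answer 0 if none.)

€0

Supplementary minimum tax:
  Adjusted income: €284,900 + €15,800 + €46,700 = €347,400
  Less exemption €71,000 → base €276,400
  €276,400 × 18% = €49,752

Ordinary income tax:
  €89,000 × 13% = €11,570
  €137,000 × 23% = €31,510
  €58,900 × 36% = €21,204
  → €64,284

€49,752 ≤ €64,284, so no add-on is due.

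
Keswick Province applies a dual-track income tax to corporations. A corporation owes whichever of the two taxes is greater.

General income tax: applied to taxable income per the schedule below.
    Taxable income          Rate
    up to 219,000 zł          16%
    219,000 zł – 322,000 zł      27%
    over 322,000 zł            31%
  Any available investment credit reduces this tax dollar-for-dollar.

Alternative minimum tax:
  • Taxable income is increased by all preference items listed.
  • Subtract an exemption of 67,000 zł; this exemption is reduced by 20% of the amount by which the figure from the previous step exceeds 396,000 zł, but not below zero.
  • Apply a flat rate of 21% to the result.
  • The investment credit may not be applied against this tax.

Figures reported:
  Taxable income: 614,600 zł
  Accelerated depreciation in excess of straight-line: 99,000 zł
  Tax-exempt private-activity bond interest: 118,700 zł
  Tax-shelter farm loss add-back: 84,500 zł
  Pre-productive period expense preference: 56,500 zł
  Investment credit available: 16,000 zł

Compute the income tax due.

General income tax:
  219,000 zł × 16% = 35,040 zł
  103,000 zł × 27% = 27,810 zł
  292,600 zł × 31% = 90,706 zł
  → 153,556 zł
  Less investment credit 16,000 zł → 137,556 zł

Alternative minimum tax:
  Adjusted income: 614,600 zł + 99,000 zł + 118,700 zł + 84,500 zł + 56,500 zł = 973,300 zł
  Exemption: 20% × (973,300 zł − 396,000 zł) = 115,460 zł ≥ 67,000 zł, so the exemption is fully phased out
  Base: 973,300 zł − 0 zł = 973,300 zł
  973,300 zł × 21% = 204,393 zł

204,393 zł > 137,556 zł, so the alternative minimum tax is the binding amount.

204,393 zł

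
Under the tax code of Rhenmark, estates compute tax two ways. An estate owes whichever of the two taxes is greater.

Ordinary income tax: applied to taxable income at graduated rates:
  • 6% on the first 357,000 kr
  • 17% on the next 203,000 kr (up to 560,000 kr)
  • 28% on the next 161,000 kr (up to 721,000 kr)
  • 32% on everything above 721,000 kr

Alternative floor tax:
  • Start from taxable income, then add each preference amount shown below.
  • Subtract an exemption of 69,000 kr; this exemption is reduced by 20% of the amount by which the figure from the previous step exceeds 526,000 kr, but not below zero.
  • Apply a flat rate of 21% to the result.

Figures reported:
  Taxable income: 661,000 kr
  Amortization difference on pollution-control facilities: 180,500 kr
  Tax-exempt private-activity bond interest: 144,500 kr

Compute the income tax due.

207,060 kr

Ordinary income tax:
  357,000 kr × 6% = 21,420 kr
  203,000 kr × 17% = 34,510 kr
  101,000 kr × 28% = 28,280 kr
  → 84,210 kr

Alternative floor tax:
  Adjusted income: 661,000 kr + 180,500 kr + 144,500 kr = 986,000 kr
  Exemption: 20% × (986,000 kr − 526,000 kr) = 92,000 kr ≥ 69,000 kr, so the exemption is fully phased out
  Base: 986,000 kr − 0 kr = 986,000 kr
  986,000 kr × 21% = 207,060 kr

207,060 kr > 84,210 kr, so the alternative floor tax is the binding amount.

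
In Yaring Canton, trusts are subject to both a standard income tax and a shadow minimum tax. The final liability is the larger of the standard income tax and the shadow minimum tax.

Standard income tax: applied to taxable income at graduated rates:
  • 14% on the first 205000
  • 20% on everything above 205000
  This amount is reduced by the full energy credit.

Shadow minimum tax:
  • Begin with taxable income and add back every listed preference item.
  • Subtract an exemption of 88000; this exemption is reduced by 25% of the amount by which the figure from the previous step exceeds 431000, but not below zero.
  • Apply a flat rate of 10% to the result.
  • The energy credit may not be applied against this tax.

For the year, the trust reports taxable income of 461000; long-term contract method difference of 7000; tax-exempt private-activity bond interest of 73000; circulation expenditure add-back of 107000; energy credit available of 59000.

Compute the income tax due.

Shadow minimum tax:
  Adjusted income: 461000 + 7000 + 73000 + 107000 = 648000
  Exemption: 88000 − 25% × (648000 − 431000) = 88000 − 54250 = 33750
  Base: 648000 − 33750 = 614250
  614250 × 10% = 61425

Standard income tax:
  205000 × 14% = 28700
  256000 × 20% = 51200
  → 79900
  Less energy credit 59000 → 20900

61425 > 20900, so the shadow minimum tax is the binding amount.

61425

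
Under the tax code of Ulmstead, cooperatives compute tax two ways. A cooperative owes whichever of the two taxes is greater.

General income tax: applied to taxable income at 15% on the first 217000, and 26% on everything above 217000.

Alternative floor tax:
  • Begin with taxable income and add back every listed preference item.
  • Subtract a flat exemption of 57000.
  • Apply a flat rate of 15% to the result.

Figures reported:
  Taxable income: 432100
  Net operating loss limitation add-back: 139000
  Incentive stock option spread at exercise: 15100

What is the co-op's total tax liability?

88476

Alternative floor tax:
  Adjusted income: 432100 + 139000 + 15100 = 586200
  Less exemption 57000 → base 529200
  529200 × 15% = 79380

General income tax:
  217000 × 15% = 32550
  215100 × 26% = 55926
  → 88476

88476 > 79380, so the general income tax governs.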